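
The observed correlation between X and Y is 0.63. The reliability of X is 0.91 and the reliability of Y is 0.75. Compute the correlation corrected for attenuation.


r_corrected = rxy / sqrt(rxx * ryy)
= 0.63 / sqrt(0.91 * 0.75)
= 0.63 / sqrt(0.6825)
= 0.63 / 0.826136
r_corrected = 0.7626

0.7626


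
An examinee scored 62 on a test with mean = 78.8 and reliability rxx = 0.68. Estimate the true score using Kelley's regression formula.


T_est = rxx * X + (1 - rxx) * mean
T_est = 0.68 * 62 + 0.32 * 78.8
T_est = 42.16 + 25.216
T_est = 67.376

67.376


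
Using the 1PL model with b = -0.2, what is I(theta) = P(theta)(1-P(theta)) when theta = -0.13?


P = 1/(1+exp(-(-0.13--0.2))) = 0.5175
I = P*(1-P) = 0.5175 * 0.4825
I = 0.2497

0.2497


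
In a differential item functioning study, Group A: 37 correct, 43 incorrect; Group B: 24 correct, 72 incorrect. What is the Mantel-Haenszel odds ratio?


Odds_A = 37/43 = 0.8605
Odds_B = 24/72 = 0.3333
OR = Odds_A / Odds_B = 0.8605 / 0.3333
Exactly, OR = (37 * 72) / (43 * 24) = 2664 / 1032
OR = 2.5814

2.5814


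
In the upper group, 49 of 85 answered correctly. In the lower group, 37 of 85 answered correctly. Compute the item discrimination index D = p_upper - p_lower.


p_upper = 49/85 = 0.5765
p_lower = 37/85 = 0.4353
D = 0.5765 - 0.4353 = 0.1412

0.1412


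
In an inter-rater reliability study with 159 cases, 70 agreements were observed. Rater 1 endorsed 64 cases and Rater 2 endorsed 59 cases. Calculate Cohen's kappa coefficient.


P_o = 70/159 = 0.440252
P_e = (64*59 + 95*100) / 25281 = 0.525137
kappa = (P_o - P_e) / (1 - P_e)
kappa = (0.440252 - 0.525137) / (1 - 0.525137)
kappa = -0.1788

-0.1788


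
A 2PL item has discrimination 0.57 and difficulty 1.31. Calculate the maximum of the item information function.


For 2PL, max info at theta = b = 1.31
I_max = a^2 / 4 = 0.57^2 / 4
= 0.3249 / 4
I_max = 0.0812

0.0812


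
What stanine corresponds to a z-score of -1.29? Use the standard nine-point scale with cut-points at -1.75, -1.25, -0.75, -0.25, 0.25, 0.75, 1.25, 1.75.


Stanine boundaries: [-1.75, -1.25, -0.75, -0.25, 0.25, 0.75, 1.25, 1.75]
z = -1.29
Check each boundary:
  z >= -1.75 -> could be stanine 2
  z < -1.25
  z < -0.75
  z < -0.25
  z < 0.25
  z < 0.75
  z < 1.25
  z < 1.75
Highest qualifying boundary gives stanine = 2

2


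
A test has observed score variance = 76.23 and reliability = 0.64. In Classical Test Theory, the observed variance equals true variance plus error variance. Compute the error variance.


var_true = rxx * var_obs = 0.64 * 76.23 = 48.7872
var_error = var_obs - var_true
var_error = 76.23 - 48.7872
var_error = 27.4428

27.4428


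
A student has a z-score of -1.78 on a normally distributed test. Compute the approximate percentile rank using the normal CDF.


CDF(z) = 0.5 * (1 + erf(z/sqrt(2)))
erf(-1.2587) = -0.9249
CDF = 0.0375
Percentile rank = 0.0375 * 100 = 3.75

3.75


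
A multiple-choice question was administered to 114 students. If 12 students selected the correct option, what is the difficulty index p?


Item difficulty p = number correct / total examinees
p = 12 / 114
p = 0.1053

0.1053


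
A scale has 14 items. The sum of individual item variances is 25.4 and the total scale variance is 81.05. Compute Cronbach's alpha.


alpha = (k/(k-1)) * (1 - sum(si^2)/s_total^2)
= (14/13) * (1 - 25.4/81.05)
alpha = 0.7394

0.7394


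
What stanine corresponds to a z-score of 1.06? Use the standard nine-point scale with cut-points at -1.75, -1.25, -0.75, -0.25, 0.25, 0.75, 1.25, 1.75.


Stanine boundaries: [-1.75, -1.25, -0.75, -0.25, 0.25, 0.75, 1.25, 1.75]
z = 1.06
Check each boundary:
  z >= -1.75 -> could be stanine 2
  z >= -1.25 -> could be stanine 3
  z >= -0.75 -> could be stanine 4
  z >= -0.25 -> could be stanine 5
  z >= 0.25 -> could be stanine 6
  z >= 0.75 -> could be stanine 7
  z < 1.25
  z < 1.75
Highest qualifying boundary gives stanine = 7

7


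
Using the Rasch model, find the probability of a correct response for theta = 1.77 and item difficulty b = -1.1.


theta - b = 1.77 - -1.1 = 2.87
exp(-(theta - b)) = exp(-2.87) = 0.0567
P = 1 / (1 + 0.0567)
P = 0.9463

0.9463


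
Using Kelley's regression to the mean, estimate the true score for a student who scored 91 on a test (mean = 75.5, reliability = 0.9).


T_est = rxx * X + (1 - rxx) * mean
T_est = 0.9 * 91 + 0.1 * 75.5
T_est = 81.9 + 7.55
T_est = 89.45

89.45


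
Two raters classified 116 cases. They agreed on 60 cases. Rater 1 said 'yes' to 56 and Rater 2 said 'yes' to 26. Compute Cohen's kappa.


P_o = 60/116 = 0.517241
P_e = (56*26 + 60*90) / 13456 = 0.509512
kappa = (P_o - P_e) / (1 - P_e)
kappa = (0.517241 - 0.509512) / (1 - 0.509512)
kappa = 0.0158

0.0158


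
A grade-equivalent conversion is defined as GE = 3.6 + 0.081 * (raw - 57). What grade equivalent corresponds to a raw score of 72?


raw - median = 72 - 57 = 15
slope * diff = 0.081 * 15 = 1.215
GE = 3.6 + 1.215
GE = 4.815

4.815


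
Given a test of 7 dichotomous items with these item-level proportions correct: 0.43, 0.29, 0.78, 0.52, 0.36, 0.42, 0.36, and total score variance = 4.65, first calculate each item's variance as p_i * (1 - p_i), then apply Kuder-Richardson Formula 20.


For each item, compute p_i * q_i:
  Item 1: 0.43 * 0.57 = 0.2451
  Item 2: 0.29 * 0.71 = 0.2059
  Item 3: 0.78 * 0.22 = 0.1716
  Item 4: 0.52 * 0.48 = 0.2496
  Item 5: 0.36 * 0.64 = 0.2304
  Item 6: 0.42 * 0.58 = 0.2436
  Item 7: 0.36 * 0.64 = 0.2304
Sum(p_i * q_i) = 0.2451 + 0.2059 + 0.1716 + 0.2496 + 0.2304 + 0.2436 + 0.2304 = 1.5766
KR-20 = (k/(k-1)) * (1 - Sum(p_i*q_i) / Var_total)
= (7/6) * (1 - 1.5766/4.65)
= 1.1667 * 0.6609
KR-20 = 0.7711

0.7711


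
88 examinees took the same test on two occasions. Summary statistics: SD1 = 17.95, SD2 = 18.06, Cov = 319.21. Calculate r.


r = cov(X,Y) / (SD_X * SD_Y)
r = 319.21 / (17.95 * 18.06)
r = 319.21 / 324.177
r = 0.9847

0.9847


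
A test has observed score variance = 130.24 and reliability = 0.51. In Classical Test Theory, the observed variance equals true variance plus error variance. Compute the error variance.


var_true = rxx * var_obs = 0.51 * 130.24 = 66.4224
var_error = var_obs - var_true
var_error = 130.24 - 66.4224
var_error = 63.8176

63.8176


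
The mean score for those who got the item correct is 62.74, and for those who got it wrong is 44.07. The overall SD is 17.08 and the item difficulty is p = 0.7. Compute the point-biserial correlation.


q = 1 - p = 0.3
rpb = ((M1 - M0) / SD) * sqrt(p * q)
rpb = ((62.74 - 44.07) / 17.08) * sqrt(0.7 * 0.3)
rpb = 0.5009

0.5009


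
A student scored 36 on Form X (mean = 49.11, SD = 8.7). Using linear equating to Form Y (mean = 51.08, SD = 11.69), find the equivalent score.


slope = SD_Y / SD_X = 11.69 / 8.7 ~ 1.3437
intercept = mean_Y - slope * mean_X = 51.08 - (11.69 / 8.7) * 49.11 ~ -14.908
Y = slope * X + intercept. To avoid rounding drift from the rounded slope/intercept, evaluate the equivalent form Y = mean_Y + SD_Y * (X - mean_X) / SD_X at full precision:
Y = 51.08 + 11.69 * (36 - 49.11) / 8.7
Y = 51.08 - 11.69 * 13.11 / 8.7
Y = 51.08 - 153.2559 / 8.7
Y = 51.08 - 17.6156
Y = 33.4644

33.4644


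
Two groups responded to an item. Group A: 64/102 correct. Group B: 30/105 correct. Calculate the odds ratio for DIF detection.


Odds_A = 64/38 = 1.6842
Odds_B = 30/75 = 0.4
OR = Odds_A / Odds_B = 1.6842 / 0.4
Exactly, OR = (64 * 75) / (38 * 30) = 4800 / 1140
OR = 4.2105

4.2105


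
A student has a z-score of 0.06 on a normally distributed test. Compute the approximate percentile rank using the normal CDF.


CDF(z) = 0.5 * (1 + erf(z/sqrt(2)))
erf(0.0424) = 0.0478
CDF = 0.5239
Percentile rank = 0.5239 * 100 = 52.39

52.39


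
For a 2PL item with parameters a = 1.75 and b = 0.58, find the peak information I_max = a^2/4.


For 2PL, max info at theta = b = 0.58
I_max = a^2 / 4 = 1.75^2 / 4
= 3.0625 / 4
I_max = 0.7656

0.7656


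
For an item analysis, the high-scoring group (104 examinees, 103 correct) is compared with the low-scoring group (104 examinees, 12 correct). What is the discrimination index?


p_upper = 103/104 = 0.9904
p_lower = 12/104 = 0.1154
D = 0.9904 - 0.1154 = 0.875

0.875


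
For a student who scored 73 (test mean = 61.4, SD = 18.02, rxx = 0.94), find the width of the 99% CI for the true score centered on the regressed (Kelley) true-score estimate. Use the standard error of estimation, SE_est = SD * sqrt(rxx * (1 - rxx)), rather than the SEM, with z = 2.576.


True score estimate = 0.94*73 + 0.06*61.4 = 72.304
SE_est = SD * sqrt(rxx * (1 - rxx)) = 18.02 * sqrt(0.94 * 0.06) = 18.02 * sqrt(0.0564) = 4.279513
CI = T_est +/- z * SE_est, so width = 2 * z * SE_est = 2 * 2.576 * 4.279513
Width = 22.0481

22.0481


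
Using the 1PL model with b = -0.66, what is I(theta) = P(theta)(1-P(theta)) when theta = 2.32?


P = 1/(1+exp(-(2.32--0.66))) = 0.9517
I = P*(1-P) = 0.9517 * 0.0483
I = 0.046

0.046


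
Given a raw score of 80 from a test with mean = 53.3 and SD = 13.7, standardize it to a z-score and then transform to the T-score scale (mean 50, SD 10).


z = (X - mean) / SD = (80 - 53.3) / 13.7
z = 26.7 / 13.7
z = 1.9489
T-score = T = 50 + 10z
Carry z at full precision (z = 26.7 / 13.7) into the conversion:
T-score = 50 + 10 * (26.7 / 13.7) = 50 + 267 / 13.7
T-score = 50 + 19.4891
T-score = 69.4891

69.4891


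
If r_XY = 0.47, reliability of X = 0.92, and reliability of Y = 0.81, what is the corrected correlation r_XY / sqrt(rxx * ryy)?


r_corrected = rxy / sqrt(rxx * ryy)
= 0.47 / sqrt(0.92 * 0.81)
= 0.47 / sqrt(0.7452)
= 0.47 / 0.86325
r_corrected = 0.5445

0.5445


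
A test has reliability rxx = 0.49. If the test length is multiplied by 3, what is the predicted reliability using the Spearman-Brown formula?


r_new = (n * rxx) / (1 + (n-1) * rxx)
r_new = (3 * 0.49) / (1 + 2 * 0.49)
r_new = 1.47 / 1.98
r_new = 0.7424

0.7424


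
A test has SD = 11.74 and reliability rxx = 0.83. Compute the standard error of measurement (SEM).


SEM = SD * sqrt(1 - rxx)
SEM = 11.74 * sqrt(1 - 0.83)
SEM = 11.74 * sqrt(0.17) = 11.74 * 0.412311
SEM = 4.8405

4.8405


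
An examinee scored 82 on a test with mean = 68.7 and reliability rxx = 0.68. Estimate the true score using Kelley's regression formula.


T_est = rxx * X + (1 - rxx) * mean
T_est = 0.68 * 82 + 0.32 * 68.7
T_est = 55.76 + 21.984
T_est = 77.744

77.744


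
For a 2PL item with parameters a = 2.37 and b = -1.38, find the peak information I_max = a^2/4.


For 2PL, max info at theta = b = -1.38
I_max = a^2 / 4 = 2.37^2 / 4
= 5.6169 / 4
I_max = 1.4042

1.4042


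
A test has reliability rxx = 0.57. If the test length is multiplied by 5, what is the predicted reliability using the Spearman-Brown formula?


r_new = (n * rxx) / (1 + (n-1) * rxx)
r_new = (5 * 0.57) / (1 + 4 * 0.57)
r_new = 2.85 / 3.28
r_new = 0.8689

0.8689


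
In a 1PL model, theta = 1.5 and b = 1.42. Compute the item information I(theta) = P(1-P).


P = 1/(1+exp(-(1.5-1.42))) = 0.52
I = P*(1-P) = 0.52 * 0.48
I = 0.2496

0.2496


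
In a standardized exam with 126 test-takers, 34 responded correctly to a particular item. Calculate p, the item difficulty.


Item difficulty p = number correct / total examinees
p = 34 / 126
p = 0.2698

0.2698


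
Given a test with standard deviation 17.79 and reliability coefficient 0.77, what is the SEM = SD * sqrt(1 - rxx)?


SEM = SD * sqrt(1 - rxx)
SEM = 17.79 * sqrt(1 - 0.77)
SEM = 17.79 * sqrt(0.23) = 17.79 * 0.479583
SEM = 8.5318

8.5318


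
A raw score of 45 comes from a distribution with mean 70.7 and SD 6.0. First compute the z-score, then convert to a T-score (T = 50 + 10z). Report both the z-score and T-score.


z = (X - mean) / SD = (45 - 70.7) / 6.0
z = -25.7 / 6.0
z = -4.2833
T-score = T = 50 + 10z
Carry z at full precision (z = -25.7 / 6.0) into the conversion:
T-score = 50 + 10 * (-25.7 / 6.0) = 50 + -257 / 6.0
T-score = 50 + -42.8333
T-score = 7.1667

7.1667


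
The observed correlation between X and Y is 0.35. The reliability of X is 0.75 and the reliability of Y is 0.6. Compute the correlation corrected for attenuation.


r_corrected = rxy / sqrt(rxx * ryy)
= 0.35 / sqrt(0.75 * 0.6)
= 0.35 / sqrt(0.45)
= 0.35 / 0.67082
r_corrected = 0.5217

0.5217


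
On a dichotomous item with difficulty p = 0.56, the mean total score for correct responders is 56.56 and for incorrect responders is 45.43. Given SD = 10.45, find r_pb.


q = 1 - p = 0.44
rpb = ((M1 - M0) / SD) * sqrt(p * q)
rpb = ((56.56 - 45.43) / 10.45) * sqrt(0.56 * 0.44)
rpb = 0.5287

0.5287


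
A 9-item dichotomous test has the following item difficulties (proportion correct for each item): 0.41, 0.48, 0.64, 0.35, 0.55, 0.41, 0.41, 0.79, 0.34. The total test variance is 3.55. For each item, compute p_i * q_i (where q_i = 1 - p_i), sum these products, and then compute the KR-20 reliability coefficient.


For each item, compute p_i * q_i:
  Item 1: 0.41 * 0.59 = 0.2419
  Item 2: 0.48 * 0.52 = 0.2496
  Item 3: 0.64 * 0.36 = 0.2304
  Item 4: 0.35 * 0.65 = 0.2275
  Item 5: 0.55 * 0.45 = 0.2475
  Item 6: 0.41 * 0.59 = 0.2419
  Item 7: 0.41 * 0.59 = 0.2419
  Item 8: 0.79 * 0.21 = 0.1659
  Item 9: 0.34 * 0.66 = 0.2244
Sum(p_i * q_i) = 0.2419 + 0.2496 + 0.2304 + 0.2275 + 0.2475 + 0.2419 + 0.2419 + 0.1659 + 0.2244 = 2.071
KR-20 = (k/(k-1)) * (1 - Sum(p_i*q_i) / Var_total)
= (9/8) * (1 - 2.071/3.55)
= 1.125 * 0.4166
KR-20 = 0.4687

0.4687


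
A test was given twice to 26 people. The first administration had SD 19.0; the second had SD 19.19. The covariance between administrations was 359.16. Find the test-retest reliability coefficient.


r = cov(X,Y) / (SD_X * SD_Y)
r = 359.16 / (19.0 * 19.19)
r = 359.16 / 364.61
r = 0.9851

0.9851


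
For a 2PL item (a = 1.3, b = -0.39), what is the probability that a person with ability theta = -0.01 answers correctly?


a*(theta - b) = 1.3 * (-0.01 - -0.39) = 0.494
exp(-0.494) = 0.6102
P = 1 / (1 + 0.6102)
P = 0.621

0.621


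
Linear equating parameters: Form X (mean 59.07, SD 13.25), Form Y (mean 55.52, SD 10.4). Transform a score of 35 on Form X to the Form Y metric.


slope = SD_Y / SD_X = 10.4 / 13.25 ~ 0.7849
intercept = mean_Y - slope * mean_X = 55.52 - (10.4 / 13.25) * 59.07 ~ 9.1556
Y = slope * X + intercept. To avoid rounding drift from the rounded slope/intercept, evaluate the equivalent form Y = mean_Y + SD_Y * (X - mean_X) / SD_X at full precision:
Y = 55.52 + 10.4 * (35 - 59.07) / 13.25
Y = 55.52 - 10.4 * 24.07 / 13.25
Y = 55.52 - 250.328 / 13.25
Y = 55.52 - 18.8927
Y = 36.6273

36.6273


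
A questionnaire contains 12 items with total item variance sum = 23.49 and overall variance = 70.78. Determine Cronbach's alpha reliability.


alpha = (k/(k-1)) * (1 - sum(si^2)/s_total^2)
= (12/11) * (1 - 23.49/70.78)
alpha = 0.7289

0.7289


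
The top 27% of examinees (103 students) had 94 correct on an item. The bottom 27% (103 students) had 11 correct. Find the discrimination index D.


p_upper = 94/103 = 0.9126
p_lower = 11/103 = 0.1068
D = 0.9126 - 0.1068 = 0.8058

0.8058


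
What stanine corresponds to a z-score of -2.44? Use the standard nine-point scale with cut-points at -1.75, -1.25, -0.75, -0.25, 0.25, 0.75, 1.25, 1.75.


Stanine boundaries: [-1.75, -1.25, -0.75, -0.25, 0.25, 0.75, 1.25, 1.75]
z = -2.44
Check each boundary:
  z < -1.75
  z < -1.25
  z < -0.75
  z < -0.25
  z < 0.25
  z < 0.75
  z < 1.25
  z < 1.75
Highest qualifying boundary gives stanine = 1

1


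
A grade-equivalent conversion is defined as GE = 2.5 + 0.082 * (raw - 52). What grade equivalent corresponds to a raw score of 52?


raw - median = 52 - 52 = 0
slope * diff = 0.082 * 0 = 0.0
GE = 2.5 + 0.0
GE = 2.5

2.5


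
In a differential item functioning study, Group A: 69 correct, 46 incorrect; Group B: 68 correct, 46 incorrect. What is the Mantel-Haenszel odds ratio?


Odds_A = 69/46 = 1.5
Odds_B = 68/46 = 1.4783
OR = Odds_A / Odds_B = 1.5 / 1.4783
Exactly, OR = (69 * 46) / (46 * 68) = 3174 / 3128
OR = 1.0147

1.0147


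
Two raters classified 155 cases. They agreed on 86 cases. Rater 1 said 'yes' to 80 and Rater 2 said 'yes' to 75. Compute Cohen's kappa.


P_o = 86/155 = 0.554839
P_e = (80*75 + 75*80) / 24025 = 0.49948
kappa = (P_o - P_e) / (1 - P_e)
kappa = (0.554839 - 0.49948) / (1 - 0.49948)
kappa = 0.1106

0.1106


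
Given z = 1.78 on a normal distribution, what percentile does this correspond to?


CDF(z) = 0.5 * (1 + erf(z/sqrt(2)))
erf(1.2587) = 0.9249
CDF = 0.9625
Percentile rank = 0.9625 * 100 = 96.25

96.25


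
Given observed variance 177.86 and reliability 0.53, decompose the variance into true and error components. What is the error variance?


var_true = rxx * var_obs = 0.53 * 177.86 = 94.2658
var_error = var_obs - var_true
var_error = 177.86 - 94.2658
var_error = 83.5942

83.5942


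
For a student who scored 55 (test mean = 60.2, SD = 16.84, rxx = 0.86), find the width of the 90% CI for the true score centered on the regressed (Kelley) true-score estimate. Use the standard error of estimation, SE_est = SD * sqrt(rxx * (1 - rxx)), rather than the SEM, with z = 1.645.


True score estimate = 0.86*55 + 0.14*60.2 = 55.728
SE_est = SD * sqrt(rxx * (1 - rxx)) = 16.84 * sqrt(0.86 * 0.14) = 16.84 * sqrt(0.1204) = 5.843262
CI = T_est +/- z * SE_est, so width = 2 * z * SE_est = 2 * 1.645 * 5.843262
Width = 19.2243

19.2243


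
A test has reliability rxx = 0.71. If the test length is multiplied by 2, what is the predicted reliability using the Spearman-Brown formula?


r_new = (n * rxx) / (1 + (n-1) * rxx)
r_new = (2 * 0.71) / (1 + 1 * 0.71)
r_new = 1.42 / 1.71
r_new = 0.8304

0.8304


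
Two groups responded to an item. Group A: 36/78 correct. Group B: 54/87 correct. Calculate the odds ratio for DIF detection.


Odds_A = 36/42 = 0.8571
Odds_B = 54/33 = 1.6364
OR = Odds_A / Odds_B = 0.8571 / 1.6364
Exactly, OR = (36 * 33) / (42 * 54) = 1188 / 2268
OR = 0.5238

0.5238


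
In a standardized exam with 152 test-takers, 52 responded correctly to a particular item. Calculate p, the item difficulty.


Item difficulty p = number correct / total examinees
p = 52 / 152
p = 0.3421

0.3421


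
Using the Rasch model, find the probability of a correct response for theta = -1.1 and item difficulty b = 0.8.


theta - b = -1.1 - 0.8 = -1.9
exp(-(theta - b)) = exp(1.9) = 6.6859
P = 1 / (1 + 6.6859)
P = 0.1301

0.1301


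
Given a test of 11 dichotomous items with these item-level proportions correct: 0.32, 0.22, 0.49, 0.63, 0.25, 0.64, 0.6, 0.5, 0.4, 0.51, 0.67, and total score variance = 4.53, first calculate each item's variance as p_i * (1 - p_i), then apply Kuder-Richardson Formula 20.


For each item, compute p_i * q_i:
  Item 1: 0.32 * 0.68 = 0.2176
  Item 2: 0.22 * 0.78 = 0.1716
  Item 3: 0.49 * 0.51 = 0.2499
  Item 4: 0.63 * 0.37 = 0.2331
  Item 5: 0.25 * 0.75 = 0.1875
  Item 6: 0.64 * 0.36 = 0.2304
  Item 7: 0.6 * 0.4 = 0.24
  Item 8: 0.5 * 0.5 = 0.25
  Item 9: 0.4 * 0.6 = 0.24
  Item 10: 0.51 * 0.49 = 0.2499
  Item 11: 0.67 * 0.33 = 0.2211
Sum(p_i * q_i) = 0.2176 + 0.1716 + 0.2499 + 0.2331 + 0.1875 + 0.2304 + 0.24 + 0.25 + 0.24 + 0.2499 + 0.2211 = 2.4911
KR-20 = (k/(k-1)) * (1 - Sum(p_i*q_i) / Var_total)
= (11/10) * (1 - 2.4911/4.53)
= 1.1 * 0.4501
KR-20 = 0.4951

0.4951


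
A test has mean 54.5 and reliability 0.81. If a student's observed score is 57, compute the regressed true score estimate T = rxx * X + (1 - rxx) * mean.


T_est = rxx * X + (1 - rxx) * mean
T_est = 0.81 * 57 + 0.19 * 54.5
T_est = 46.17 + 10.355
T_est = 56.525

56.525


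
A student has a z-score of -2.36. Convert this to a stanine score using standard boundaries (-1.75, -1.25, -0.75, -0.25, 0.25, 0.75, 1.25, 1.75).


Stanine boundaries: [-1.75, -1.25, -0.75, -0.25, 0.25, 0.75, 1.25, 1.75]
z = -2.36
Check each boundary:
  z < -1.75
  z < -1.25
  z < -0.75
  z < -0.25
  z < 0.25
  z < 0.75
  z < 1.25
  z < 1.75
Highest qualifying boundary gives stanine = 1

1


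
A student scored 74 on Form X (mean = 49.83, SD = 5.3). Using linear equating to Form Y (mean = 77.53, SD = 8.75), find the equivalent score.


slope = SD_Y / SD_X = 8.75 / 5.3 ~ 1.6509
intercept = mean_Y - slope * mean_X = 77.53 - (8.75 / 5.3) * 49.83 ~ -4.7365
Y = slope * X + intercept. To avoid rounding drift from the rounded slope/intercept, evaluate the equivalent form Y = mean_Y + SD_Y * (X - mean_X) / SD_X at full precision:
Y = 77.53 + 8.75 * (74 - 49.83) / 5.3
Y = 77.53 + 8.75 * 24.17 / 5.3
Y = 77.53 + 211.4875 / 5.3
Y = 77.53 + 39.9033
Y = 117.4333

117.4333


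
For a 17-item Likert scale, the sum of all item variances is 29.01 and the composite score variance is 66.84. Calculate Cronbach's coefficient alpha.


alpha = (k/(k-1)) * (1 - sum(si^2)/s_total^2)
= (17/16) * (1 - 29.01/66.84)
alpha = 0.6014

0.6014


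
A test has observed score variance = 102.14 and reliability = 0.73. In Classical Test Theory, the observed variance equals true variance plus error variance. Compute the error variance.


var_true = rxx * var_obs = 0.73 * 102.14 = 74.5622
var_error = var_obs - var_true
var_error = 102.14 - 74.5622
var_error = 27.5778

27.5778


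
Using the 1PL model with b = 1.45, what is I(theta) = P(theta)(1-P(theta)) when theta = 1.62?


P = 1/(1+exp(-(1.62-1.45))) = 0.5424
I = P*(1-P) = 0.5424 * 0.4576
I = 0.2482

0.2482


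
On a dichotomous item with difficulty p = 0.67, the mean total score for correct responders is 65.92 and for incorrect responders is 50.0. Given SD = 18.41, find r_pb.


q = 1 - p = 0.33
rpb = ((M1 - M0) / SD) * sqrt(p * q)
rpb = ((65.92 - 50.0) / 18.41) * sqrt(0.67 * 0.33)
rpb = 0.4066

0.4066


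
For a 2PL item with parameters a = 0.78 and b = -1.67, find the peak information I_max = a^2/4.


For 2PL, max info at theta = b = -1.67
I_max = a^2 / 4 = 0.78^2 / 4
= 0.6084 / 4
I_max = 0.1521

0.1521


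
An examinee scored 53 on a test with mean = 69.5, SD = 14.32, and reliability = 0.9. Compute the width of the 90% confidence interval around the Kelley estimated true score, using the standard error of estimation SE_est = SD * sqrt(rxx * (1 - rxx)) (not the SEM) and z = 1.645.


True score estimate = 0.9*53 + 0.1*69.5 = 54.65
SE_est = SD * sqrt(rxx * (1 - rxx)) = 14.32 * sqrt(0.9 * 0.1) = 14.32 * sqrt(0.09) = 4.296
CI = T_est +/- z * SE_est, so width = 2 * z * SE_est = 2 * 1.645 * 4.296
Width = 14.1338

14.1338


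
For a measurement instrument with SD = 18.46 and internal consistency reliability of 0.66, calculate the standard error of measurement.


SEM = SD * sqrt(1 - rxx)
SEM = 18.46 * sqrt(1 - 0.66)
SEM = 18.46 * sqrt(0.34) = 18.46 * 0.583095
SEM = 10.7639

10.7639


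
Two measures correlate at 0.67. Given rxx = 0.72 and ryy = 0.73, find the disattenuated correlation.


r_corrected = rxy / sqrt(rxx * ryy)
= 0.67 / sqrt(0.72 * 0.73)
= 0.67 / sqrt(0.5256)
= 0.67 / 0.724983
r_corrected = 0.9242

0.9242


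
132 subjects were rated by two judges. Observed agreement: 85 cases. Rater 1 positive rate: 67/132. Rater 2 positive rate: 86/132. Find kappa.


P_o = 85/132 = 0.643939
P_e = (67*86 + 65*46) / 17424 = 0.502296
kappa = (P_o - P_e) / (1 - P_e)
kappa = (0.643939 - 0.502296) / (1 - 0.502296)
kappa = 0.2846

0.2846


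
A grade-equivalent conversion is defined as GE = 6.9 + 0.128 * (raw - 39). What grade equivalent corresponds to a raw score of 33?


raw - median = 33 - 39 = -6
slope * diff = 0.128 * -6 = -0.768
GE = 6.9 + -0.768
GE = 6.132

6.132


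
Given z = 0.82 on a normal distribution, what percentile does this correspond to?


CDF(z) = 0.5 * (1 + erf(z/sqrt(2)))
erf(0.5798) = 0.5878
CDF = 0.7939
Percentile rank = 0.7939 * 100 = 79.39

79.39


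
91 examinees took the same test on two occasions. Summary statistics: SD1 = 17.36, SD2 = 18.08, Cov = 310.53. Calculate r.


r = cov(X,Y) / (SD_X * SD_Y)
r = 310.53 / (17.36 * 18.08)
r = 310.53 / 313.8688
r = 0.9894

0.9894


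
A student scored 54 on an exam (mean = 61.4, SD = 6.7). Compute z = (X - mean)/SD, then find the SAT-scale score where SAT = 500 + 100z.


z = (X - mean) / SD = (54 - 61.4) / 6.7
z = -7.4 / 6.7
z = -1.1045
SAT-scale = SAT = 500 + 100z
Carry z at full precision (z = -7.4 / 6.7) into the conversion:
SAT-scale = 500 + 100 * (-7.4 / 6.7) = 500 + -740 / 6.7
SAT-scale = 500 + -110.4478
SAT-scale = 389.5522

389.5522


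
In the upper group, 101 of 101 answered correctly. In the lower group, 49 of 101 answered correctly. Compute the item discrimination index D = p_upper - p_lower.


p_upper = 101/101 = 1.0
p_lower = 49/101 = 0.4851
D = 1.0 - 0.4851 = 0.5149

0.5149


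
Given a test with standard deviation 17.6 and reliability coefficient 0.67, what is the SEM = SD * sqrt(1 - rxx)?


SEM = SD * sqrt(1 - rxx)
SEM = 17.6 * sqrt(1 - 0.67)
SEM = 17.6 * sqrt(0.33) = 17.6 * 0.574456
SEM = 10.1104

10.1104


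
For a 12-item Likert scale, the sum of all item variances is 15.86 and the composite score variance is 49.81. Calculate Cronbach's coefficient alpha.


alpha = (k/(k-1)) * (1 - sum(si^2)/s_total^2)
= (12/11) * (1 - 15.86/49.81)
alpha = 0.7436

0.7436


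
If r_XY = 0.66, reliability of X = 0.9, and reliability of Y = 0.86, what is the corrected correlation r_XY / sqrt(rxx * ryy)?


r_corrected = rxy / sqrt(rxx * ryy)
= 0.66 / sqrt(0.9 * 0.86)
= 0.66 / sqrt(0.774)
= 0.66 / 0.879773
r_corrected = 0.7502

0.7502


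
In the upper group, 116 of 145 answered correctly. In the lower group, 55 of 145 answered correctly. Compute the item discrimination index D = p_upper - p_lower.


p_upper = 116/145 = 0.8
p_lower = 55/145 = 0.3793
D = 0.8 - 0.3793 = 0.4207

0.4207


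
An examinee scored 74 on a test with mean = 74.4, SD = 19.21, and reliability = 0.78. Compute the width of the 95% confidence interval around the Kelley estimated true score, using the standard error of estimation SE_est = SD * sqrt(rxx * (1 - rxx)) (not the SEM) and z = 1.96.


True score estimate = 0.78*74 + 0.22*74.4 = 74.088
SE_est = SD * sqrt(rxx * (1 - rxx)) = 19.21 * sqrt(0.78 * 0.22) = 19.21 * sqrt(0.1716) = 7.957671
CI = T_est +/- z * SE_est, so width = 2 * z * SE_est = 2 * 1.96 * 7.957671
Width = 31.1941

31.1941


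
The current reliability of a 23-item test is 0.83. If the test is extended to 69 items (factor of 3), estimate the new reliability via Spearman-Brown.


r_new = (n * rxx) / (1 + (n-1) * rxx)
r_new = (3 * 0.83) / (1 + 2 * 0.83)
r_new = 2.49 / 2.66
r_new = 0.9361

0.9361


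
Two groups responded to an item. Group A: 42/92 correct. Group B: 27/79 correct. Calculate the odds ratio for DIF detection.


Odds_A = 42/50 = 0.84
Odds_B = 27/52 = 0.5192
OR = Odds_A / Odds_B = 0.84 / 0.5192
Exactly, OR = (42 * 52) / (50 * 27) = 2184 / 1350
OR = 1.6178

1.6178


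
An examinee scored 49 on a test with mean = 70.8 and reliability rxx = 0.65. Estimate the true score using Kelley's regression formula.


T_est = rxx * X + (1 - rxx) * mean
T_est = 0.65 * 49 + 0.35 * 70.8
T_est = 31.85 + 24.78
T_est = 56.63

56.63


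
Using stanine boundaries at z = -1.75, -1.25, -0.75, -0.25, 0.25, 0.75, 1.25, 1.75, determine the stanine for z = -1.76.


Stanine boundaries: [-1.75, -1.25, -0.75, -0.25, 0.25, 0.75, 1.25, 1.75]
z = -1.76
Check each boundary:
  z < -1.75
  z < -1.25
  z < -0.75
  z < -0.25
  z < 0.25
  z < 0.75
  z < 1.25
  z < 1.75
Highest qualifying boundary gives stanine = 1

1


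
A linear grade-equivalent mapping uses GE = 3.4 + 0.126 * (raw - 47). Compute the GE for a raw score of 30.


raw - median = 30 - 47 = -17
slope * diff = 0.126 * -17 = -2.142
GE = 3.4 + -2.142
GE = 1.258

1.258


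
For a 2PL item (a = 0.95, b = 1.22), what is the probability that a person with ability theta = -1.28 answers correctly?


a*(theta - b) = 0.95 * (-1.28 - 1.22) = -2.375
exp(--2.375) = 10.751
P = 1 / (1 + 10.751)
P = 0.0851

0.0851


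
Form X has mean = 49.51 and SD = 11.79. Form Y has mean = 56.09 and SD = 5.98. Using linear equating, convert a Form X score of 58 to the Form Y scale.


slope = SD_Y / SD_X = 5.98 / 11.79 ~ 0.5072
intercept = mean_Y - slope * mean_X = 56.09 - (5.98 / 11.79) * 49.51 ~ 30.9781
Y = slope * X + intercept. To avoid rounding drift from the rounded slope/intercept, evaluate the equivalent form Y = mean_Y + SD_Y * (X - mean_X) / SD_X at full precision:
Y = 56.09 + 5.98 * (58 - 49.51) / 11.79
Y = 56.09 + 5.98 * 8.49 / 11.79
Y = 56.09 + 50.7702 / 11.79
Y = 56.09 + 4.3062
Y = 60.3962

60.3962


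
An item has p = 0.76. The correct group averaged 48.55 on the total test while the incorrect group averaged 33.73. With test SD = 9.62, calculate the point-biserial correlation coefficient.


q = 1 - p = 0.24
rpb = ((M1 - M0) / SD) * sqrt(p * q)
rpb = ((48.55 - 33.73) / 9.62) * sqrt(0.76 * 0.24)
rpb = 0.6579

0.6579


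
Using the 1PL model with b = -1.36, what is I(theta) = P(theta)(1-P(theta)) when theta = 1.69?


P = 1/(1+exp(-(1.69--1.36))) = 0.9548
I = P*(1-P) = 0.9548 * 0.0452
I = 0.0432

0.0432


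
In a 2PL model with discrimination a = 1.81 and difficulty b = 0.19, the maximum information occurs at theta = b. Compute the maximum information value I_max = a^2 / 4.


For 2PL, max info at theta = b = 0.19
I_max = a^2 / 4 = 1.81^2 / 4
= 3.2761 / 4
I_max = 0.819

0.819


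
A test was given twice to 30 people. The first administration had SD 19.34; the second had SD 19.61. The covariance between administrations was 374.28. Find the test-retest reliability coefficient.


r = cov(X,Y) / (SD_X * SD_Y)
r = 374.28 / (19.34 * 19.61)
r = 374.28 / 379.2574
r = 0.9869

0.9869


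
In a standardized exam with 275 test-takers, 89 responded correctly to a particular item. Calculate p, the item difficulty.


Item difficulty p = number correct / total examinees
p = 89 / 275
p = 0.3236

0.3236


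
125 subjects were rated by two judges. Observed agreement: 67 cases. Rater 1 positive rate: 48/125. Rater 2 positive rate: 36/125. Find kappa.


P_o = 67/125 = 0.536
P_e = (48*36 + 77*89) / 15625 = 0.549184
kappa = (P_o - P_e) / (1 - P_e)
kappa = (0.536 - 0.549184) / (1 - 0.549184)
kappa = -0.0292

-0.0292


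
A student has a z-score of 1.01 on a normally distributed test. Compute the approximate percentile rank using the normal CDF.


CDF(z) = 0.5 * (1 + erf(z/sqrt(2)))
erf(0.7142) = 0.6875
CDF = 0.8438
Percentile rank = 0.8438 * 100 = 84.38

84.38


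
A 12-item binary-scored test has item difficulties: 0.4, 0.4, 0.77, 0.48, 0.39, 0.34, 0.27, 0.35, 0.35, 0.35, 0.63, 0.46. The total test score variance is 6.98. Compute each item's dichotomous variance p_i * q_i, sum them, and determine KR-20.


For each item, compute p_i * q_i:
  Item 1: 0.4 * 0.6 = 0.24
  Item 2: 0.4 * 0.6 = 0.24
  Item 3: 0.77 * 0.23 = 0.1771
  Item 4: 0.48 * 0.52 = 0.2496
  Item 5: 0.39 * 0.61 = 0.2379
  Item 6: 0.34 * 0.66 = 0.2244
  Item 7: 0.27 * 0.73 = 0.1971
  Item 8: 0.35 * 0.65 = 0.2275
  Item 9: 0.35 * 0.65 = 0.2275
  Item 10: 0.35 * 0.65 = 0.2275
  Item 11: 0.63 * 0.37 = 0.2331
  Item 12: 0.46 * 0.54 = 0.2484
Sum(p_i * q_i) = 0.24 + 0.24 + 0.1771 + 0.2496 + 0.2379 + 0.2244 + 0.1971 + 0.2275 + 0.2275 + 0.2275 + 0.2331 + 0.2484 = 2.7301
KR-20 = (k/(k-1)) * (1 - Sum(p_i*q_i) / Var_total)
= (12/11) * (1 - 2.7301/6.98)
= 1.0909 * 0.6089
KR-20 = 0.6642

0.6642


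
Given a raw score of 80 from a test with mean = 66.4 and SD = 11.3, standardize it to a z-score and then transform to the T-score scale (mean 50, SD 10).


z = (X - mean) / SD = (80 - 66.4) / 11.3
z = 13.6 / 11.3
z = 1.2035
T-score = T = 50 + 10z
Carry z at full precision (z = 13.6 / 11.3) into the conversion:
T-score = 50 + 10 * (13.6 / 11.3) = 50 + 136 / 11.3
T-score = 50 + 12.0354
T-score = 62.0354

62.0354


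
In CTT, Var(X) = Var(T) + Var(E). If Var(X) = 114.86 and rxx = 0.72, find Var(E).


var_true = rxx * var_obs = 0.72 * 114.86 = 82.6992
var_error = var_obs - var_true
var_error = 114.86 - 82.6992
var_error = 32.1608

32.1608


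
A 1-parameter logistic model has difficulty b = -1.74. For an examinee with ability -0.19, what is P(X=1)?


theta - b = -0.19 - -1.74 = 1.55
exp(-(theta - b)) = exp(-1.55) = 0.2122
P = 1 / (1 + 0.2122)
P = 0.8249

0.8249


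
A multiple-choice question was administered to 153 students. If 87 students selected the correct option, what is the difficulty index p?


Item difficulty p = number correct / total examinees
p = 87 / 153
p = 0.5686

0.5686


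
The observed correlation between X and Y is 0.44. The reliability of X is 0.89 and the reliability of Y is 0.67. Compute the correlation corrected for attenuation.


r_corrected = rxy / sqrt(rxx * ryy)
= 0.44 / sqrt(0.89 * 0.67)
= 0.44 / sqrt(0.5963)
= 0.44 / 0.772205
r_corrected = 0.5698

0.5698


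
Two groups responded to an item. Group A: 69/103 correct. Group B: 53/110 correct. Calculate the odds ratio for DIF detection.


Odds_A = 69/34 = 2.0294
Odds_B = 53/57 = 0.9298
OR = Odds_A / Odds_B = 2.0294 / 0.9298
Exactly, OR = (69 * 57) / (34 * 53) = 3933 / 1802
OR = 2.1826

2.1826


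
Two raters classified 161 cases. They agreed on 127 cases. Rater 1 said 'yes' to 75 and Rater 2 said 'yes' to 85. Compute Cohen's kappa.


P_o = 127/161 = 0.78882
P_e = (75*85 + 86*76) / 25921 = 0.49809
kappa = (P_o - P_e) / (1 - P_e)
kappa = (0.78882 - 0.49809) / (1 - 0.49809)
kappa = 0.5792

0.5792


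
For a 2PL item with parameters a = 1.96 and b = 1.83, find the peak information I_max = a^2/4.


For 2PL, max info at theta = b = 1.83
I_max = a^2 / 4 = 1.96^2 / 4
= 3.8416 / 4
I_max = 0.9604

0.9604


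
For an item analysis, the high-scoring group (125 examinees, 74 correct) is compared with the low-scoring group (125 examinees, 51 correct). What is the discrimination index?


p_upper = 74/125 = 0.592
p_lower = 51/125 = 0.408
D = 0.592 - 0.408 = 0.184

0.184


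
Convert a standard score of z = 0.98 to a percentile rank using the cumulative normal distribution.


CDF(z) = 0.5 * (1 + erf(z/sqrt(2)))
erf(0.693) = 0.6729
CDF = 0.8365
Percentile rank = 0.8365 * 100 = 83.65

83.65


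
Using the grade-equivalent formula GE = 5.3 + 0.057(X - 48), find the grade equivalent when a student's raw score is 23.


raw - median = 23 - 48 = -25
slope * diff = 0.057 * -25 = -1.425
GE = 5.3 + -1.425
GE = 3.875

3.875


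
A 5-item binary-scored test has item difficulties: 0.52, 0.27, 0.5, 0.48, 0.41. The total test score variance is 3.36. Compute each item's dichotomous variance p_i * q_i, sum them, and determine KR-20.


For each item, compute p_i * q_i:
  Item 1: 0.52 * 0.48 = 0.2496
  Item 2: 0.27 * 0.73 = 0.1971
  Item 3: 0.5 * 0.5 = 0.25
  Item 4: 0.48 * 0.52 = 0.2496
  Item 5: 0.41 * 0.59 = 0.2419
Sum(p_i * q_i) = 0.2496 + 0.1971 + 0.25 + 0.2496 + 0.2419 = 1.1882
KR-20 = (k/(k-1)) * (1 - Sum(p_i*q_i) / Var_total)
= (5/4) * (1 - 1.1882/3.36)
= 1.25 * 0.6464
KR-20 = 0.808

0.808


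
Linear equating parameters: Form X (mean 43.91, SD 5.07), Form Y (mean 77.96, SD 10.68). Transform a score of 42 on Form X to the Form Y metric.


slope = SD_Y / SD_X = 10.68 / 5.07 ~ 2.1065
intercept = mean_Y - slope * mean_X = 77.96 - (10.68 / 5.07) * 43.91 ~ -14.5368
Y = slope * X + intercept. To avoid rounding drift from the rounded slope/intercept, evaluate the equivalent form Y = mean_Y + SD_Y * (X - mean_X) / SD_X at full precision:
Y = 77.96 + 10.68 * (42 - 43.91) / 5.07
Y = 77.96 - 10.68 * 1.91 / 5.07
Y = 77.96 - 20.3988 / 5.07
Y = 77.96 - 4.0234
Y = 73.9366

73.9366


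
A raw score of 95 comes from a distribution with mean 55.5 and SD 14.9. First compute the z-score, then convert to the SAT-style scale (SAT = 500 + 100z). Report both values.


z = (X - mean) / SD = (95 - 55.5) / 14.9
z = 39.5 / 14.9
z = 2.651
SAT-scale = SAT = 500 + 100z
Carry z at full precision (z = 39.5 / 14.9) into the conversion:
SAT-scale = 500 + 100 * (39.5 / 14.9) = 500 + 3950 / 14.9
SAT-scale = 500 + 265.1007
SAT-scale = 765.1007

765.1007


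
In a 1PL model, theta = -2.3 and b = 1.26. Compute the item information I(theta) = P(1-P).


P = 1/(1+exp(-(-2.3-1.26))) = 0.0277
I = P*(1-P) = 0.0277 * 0.9723
I = 0.0269

0.0269


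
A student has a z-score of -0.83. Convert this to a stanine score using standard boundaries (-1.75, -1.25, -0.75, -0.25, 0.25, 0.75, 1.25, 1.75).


Stanine boundaries: [-1.75, -1.25, -0.75, -0.25, 0.25, 0.75, 1.25, 1.75]
z = -0.83
Check each boundary:
  z >= -1.75 -> could be stanine 2
  z >= -1.25 -> could be stanine 3
  z < -0.75
  z < -0.25
  z < 0.25
  z < 0.75
  z < 1.25
  z < 1.75
Highest qualifying boundary gives stanine = 3

3


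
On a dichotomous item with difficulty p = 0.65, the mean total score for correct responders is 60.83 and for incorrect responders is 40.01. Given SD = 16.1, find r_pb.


q = 1 - p = 0.35
rpb = ((M1 - M0) / SD) * sqrt(p * q)
rpb = ((60.83 - 40.01) / 16.1) * sqrt(0.65 * 0.35)
rpb = 0.6168

0.6168


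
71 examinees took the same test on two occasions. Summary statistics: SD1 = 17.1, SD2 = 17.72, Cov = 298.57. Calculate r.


r = cov(X,Y) / (SD_X * SD_Y)
r = 298.57 / (17.1 * 17.72)
r = 298.57 / 303.012
r = 0.9853

0.9853


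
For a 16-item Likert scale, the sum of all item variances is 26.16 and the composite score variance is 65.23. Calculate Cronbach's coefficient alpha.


alpha = (k/(k-1)) * (1 - sum(si^2)/s_total^2)
= (16/15) * (1 - 26.16/65.23)
alpha = 0.6389

0.6389


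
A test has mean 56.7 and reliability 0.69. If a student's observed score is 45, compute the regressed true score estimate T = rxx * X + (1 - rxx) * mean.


T_est = rxx * X + (1 - rxx) * mean
T_est = 0.69 * 45 + 0.31 * 56.7
T_est = 31.05 + 17.577
T_est = 48.627

48.627


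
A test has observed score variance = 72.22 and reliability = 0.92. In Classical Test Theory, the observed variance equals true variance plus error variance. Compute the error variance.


var_true = rxx * var_obs = 0.92 * 72.22 = 66.4424
var_error = var_obs - var_true
var_error = 72.22 - 66.4424
var_error = 5.7776

5.7776


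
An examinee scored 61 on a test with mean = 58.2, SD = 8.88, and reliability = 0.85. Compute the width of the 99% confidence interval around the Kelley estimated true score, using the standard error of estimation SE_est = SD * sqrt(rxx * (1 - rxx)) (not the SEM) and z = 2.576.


True score estimate = 0.85*61 + 0.15*58.2 = 60.58
SE_est = SD * sqrt(rxx * (1 - rxx)) = 8.88 * sqrt(0.85 * 0.15) = 8.88 * sqrt(0.1275) = 3.170794
CI = T_est +/- z * SE_est, so width = 2 * z * SE_est = 2 * 2.576 * 3.170794
Width = 16.3359

16.3359


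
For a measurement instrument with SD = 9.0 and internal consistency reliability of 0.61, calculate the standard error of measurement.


SEM = SD * sqrt(1 - rxx)
SEM = 9.0 * sqrt(1 - 0.61)
SEM = 9.0 * sqrt(0.39) = 9.0 * 0.6245
SEM = 5.6205

5.6205


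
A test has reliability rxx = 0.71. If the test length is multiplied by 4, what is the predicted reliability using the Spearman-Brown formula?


r_new = (n * rxx) / (1 + (n-1) * rxx)
r_new = (4 * 0.71) / (1 + 3 * 0.71)
r_new = 2.84 / 3.13
r_new = 0.9073

0.9073


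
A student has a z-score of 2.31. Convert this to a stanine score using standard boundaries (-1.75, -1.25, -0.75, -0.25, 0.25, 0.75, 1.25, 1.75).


Stanine boundaries: [-1.75, -1.25, -0.75, -0.25, 0.25, 0.75, 1.25, 1.75]
z = 2.31
Check each boundary:
  z >= -1.75 -> could be stanine 2
  z >= -1.25 -> could be stanine 3
  z >= -0.75 -> could be stanine 4
  z >= -0.25 -> could be stanine 5
  z >= 0.25 -> could be stanine 6
  z >= 0.75 -> could be stanine 7
  z >= 1.25 -> could be stanine 8
  z >= 1.75 -> could be stanine 9
Highest qualifying boundary gives stanine = 9

9


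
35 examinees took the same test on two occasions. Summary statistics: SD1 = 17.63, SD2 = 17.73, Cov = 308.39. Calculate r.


r = cov(X,Y) / (SD_X * SD_Y)
r = 308.39 / (17.63 * 17.73)
r = 308.39 / 312.5799
r = 0.9866

0.9866


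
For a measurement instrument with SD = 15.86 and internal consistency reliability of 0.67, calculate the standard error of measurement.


SEM = SD * sqrt(1 - rxx)
SEM = 15.86 * sqrt(1 - 0.67)
SEM = 15.86 * sqrt(0.33) = 15.86 * 0.574456
SEM = 9.1109

9.1109
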